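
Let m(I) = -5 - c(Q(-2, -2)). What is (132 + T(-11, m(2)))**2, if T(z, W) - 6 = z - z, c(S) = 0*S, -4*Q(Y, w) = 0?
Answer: 19044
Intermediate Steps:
Q(Y, w) = 0 (Q(Y, w) = -1/4*0 = 0)
c(S) = 0
m(I) = -5 (m(I) = -5 - 1*0 = -5 + 0 = -5)
T(z, W) = 6 (T(z, W) = 6 + (z - z) = 6 + 0 = 6)
(132 + T(-11, m(2)))**2 = (132 + 6)**2 = 138**2 = 19044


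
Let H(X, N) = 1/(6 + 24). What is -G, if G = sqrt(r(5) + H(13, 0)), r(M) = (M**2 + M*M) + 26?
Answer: -sqrt(68430)/30 ≈ -8.7197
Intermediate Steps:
r(M) = 26 + 2*M**2 (r(M) = (M**2 + M**2) + 26 = 2*M**2 + 26 = 26 + 2*M**2)
H(X, N) = 1/30
G = sqrt(68430)/30 (G = sqrt((26 + 2*5**2) + 1/30) = sqrt((26 + 2*25) + 1/30) = sqrt((26 + 50) + 1/30) = sqrt(76 + 1/30) = sqrt(2281/30) = sqrt(68430)/30 ≈ 8.7197)
-G = -sqrt(68430)/30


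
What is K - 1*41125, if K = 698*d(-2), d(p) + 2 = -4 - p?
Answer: -43917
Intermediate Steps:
d(p) = -6 - p (d(p) = -2 + (-4 - p) = -6 - p)
K = -2792 (K = 698*(-6 - 1*(-2)) = 698*(-6 + 2) = 698*(-4) = -2792)
K - 1*41125 = -2792 - 1*41125 = -2792 - 41125 = -43917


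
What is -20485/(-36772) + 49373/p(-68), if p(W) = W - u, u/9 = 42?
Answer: -903203823/8200156 ≈ -110.14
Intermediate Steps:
u = 378 (u = 9*42 = 378)
p(W) = -378 + W (p(W) = W - 1*378 = W - 378 = -378 + W)
-20485/(-36772) + 49373/p(-68) = -20485/(-36772) + 49373/(-378 - 68) = -20485*(-1/36772) + 49373/(-446) = 20485/36772 + 49373*(-1/446) = 20485/36772 - 49373/446 = -903203823/8200156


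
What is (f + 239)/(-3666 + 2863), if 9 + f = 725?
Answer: -955/803 ≈ -1.1893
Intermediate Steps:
f = 716 (f = -9 + 725 = 716)
(f + 239)/(-3666 + 2863) = (716 + 239)/(-3666 + 2863) = 955/(-803) = 955*(-1/803) = -955/803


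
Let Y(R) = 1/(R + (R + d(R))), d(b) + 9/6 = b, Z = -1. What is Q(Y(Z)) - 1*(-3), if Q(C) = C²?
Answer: 247/81 ≈ 3.0494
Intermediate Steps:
d(b) = -3/2 + b
Y(R) = 1/(-3/2 + 3*R) (Y(R) = 1/(R + (R + (-3/2 + R))) = 1/(R + (-3/2 + 2*R)) = 1/(-3/2 + 3*R))
Q(Y(Z)) - 1*(-3) = (2/(3*(-1 + 2*(-1))))² - 1*(-3) = (2/(3*(-1 - 2)))² + 3 = ((⅔)/(-3))² + 3 = ((⅔)*(-⅓))² + 3 = (-2/9)² + 3 = 4/81 + 3 = 247/81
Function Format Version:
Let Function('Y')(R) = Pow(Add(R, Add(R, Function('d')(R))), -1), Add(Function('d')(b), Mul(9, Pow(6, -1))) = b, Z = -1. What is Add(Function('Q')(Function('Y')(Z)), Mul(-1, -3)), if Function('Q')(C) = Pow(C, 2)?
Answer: Rational(247, 81) ≈ 3.0494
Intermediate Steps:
Function('d')(b) = Add(Rational(-3, 2), b)
Function('Y')(R) = Pow(Add(Rational(-3, 2), Mul(3, R)), -1) (Function('Y')(R) = Pow(Add(R, Add(R, Add(Rational(-3, 2), R))), -1) = Pow(Add(R, Add(Rational(-3, 2), Mul(2, R))), -1) = Pow(Add(Rational(-3, 2), Mul(3, R)), -1))
Add(Function('Q')(Function('Y')(Z)), Mul(-1, -3)) = Add(Pow(Mul(Rational(2, 3), Pow(Add(-1, Mul(2, -1)), -1)), 2), Mul(-1, -3)) = Add(Pow(Mul(Rational(2, 3), Pow(Add(-1, -2), -1)), 2), 3) = Add(Pow(Mul(Rational(2, 3), Pow(-3, -1)), 2), 3) = Add(Pow(Mul(Rational(2, 3), Rational(-1, 3)), 2), 3) = Add(Pow(Rational(-2, 9), 2), 3) = Add(Rational(4, 81), 3) = Rational(247, 81)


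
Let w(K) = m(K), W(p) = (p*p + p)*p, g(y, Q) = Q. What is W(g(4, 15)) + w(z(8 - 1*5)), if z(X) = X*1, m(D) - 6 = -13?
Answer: 3593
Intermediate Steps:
m(D) = -7 (m(D) = 6 - 13 = -7)
W(p) = p*(p + p²) (W(p) = (p² + p)*p = (p + p²)*p = p*(p + p²))
z(X) = X
w(K) = -7
W(g(4, 15)) + w(z(8 - 1*5)) = 15²*(1 + 15) - 7 = 225*16 - 7 = 3600 - 7 = 3593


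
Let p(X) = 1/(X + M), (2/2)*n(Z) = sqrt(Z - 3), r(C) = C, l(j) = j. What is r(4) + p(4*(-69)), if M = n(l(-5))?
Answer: 76115/19046 - I*sqrt(2)/38092 ≈ 3.9964 - 3.7126e-5*I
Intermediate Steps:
n(Z) = sqrt(-3 + Z) (n(Z) = sqrt(Z - 3) = sqrt(-3 + Z))
M = 2*I*sqrt(2) (M = sqrt(-3 - 5) = sqrt(-8) = 2*I*sqrt(2) ≈ 2.8284*I)
p(X) = 1/(X + 2*I*sqrt(2))
r(4) + p(4*(-69)) = 4 + 1/(4*(-69) + 2*I*sqrt(2)) = 4 + 1/(-276 + 2*I*sqrt(2))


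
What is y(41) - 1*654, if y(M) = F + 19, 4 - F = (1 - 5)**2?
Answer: -647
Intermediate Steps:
F = -12 (F = 4 - (1 - 5)**2 = 4 - 1*(-4)**2 = 4 - 1*16 = 4 - 16 = -12)
y(M) = 7 (y(M) = -12 + 19 = 7)
y(41) - 1*654 = 7 - 1*654 = 7 - 654 = -647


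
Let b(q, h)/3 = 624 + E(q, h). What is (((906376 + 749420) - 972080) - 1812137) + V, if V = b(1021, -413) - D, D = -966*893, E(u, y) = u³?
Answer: 3192732872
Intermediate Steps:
b(q, h) = 1872 + 3*q³ (b(q, h) = 3*(624 + q³) = 1872 + 3*q³)
D = -862638
V = 3193861293 (V = (1872 + 3*1021³) - 1*(-862638) = (1872 + 3*1064332261) + 862638 = (1872 + 3192996783) + 862638 = 3192998655 + 862638 = 3193861293)
(((906376 + 749420) - 972080) - 1812137) + V = (((906376 + 749420) - 972080) - 1812137) + 3193861293 = ((1655796 - 972080) - 1812137) + 3193861293 = (683716 - 1812137) + 3193861293 = -1128421 + 3193861293 = 3192732872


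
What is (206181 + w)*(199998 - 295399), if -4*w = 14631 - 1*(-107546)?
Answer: -67023686347/4 ≈ -1.6756e+10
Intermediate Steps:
w = -122177/4 (w = -(14631 - 1*(-107546))/4 = -(14631 + 107546)/4 = -1/4*122177 = -122177/4 ≈ -30544.)
(206181 + w)*(199998 - 295399) = (206181 - 122177/4)*(199998 - 295399) = (702547/4)*(-95401) = -67023686347/4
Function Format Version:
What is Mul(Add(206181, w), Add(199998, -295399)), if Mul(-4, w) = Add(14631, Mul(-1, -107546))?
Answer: Rational(-67023686347, 4) ≈ -1.6756e+10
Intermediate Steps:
w = Rational(-122177, 4) (w = Mul(Rational(-1, 4), Add(14631, Mul(-1, -107546))) = Mul(Rational(-1, 4), Add(14631, 107546)) = Mul(Rational(-1, 4), 122177) = Rational(-122177, 4) ≈ -30544.)
Mul(Add(206181, w), Add(199998, -295399)) = Mul(Add(206181, Rational(-122177, 4)), Add(199998, -295399)) = Mul(Rational(702547, 4), -95401) = Rational(-67023686347, 4)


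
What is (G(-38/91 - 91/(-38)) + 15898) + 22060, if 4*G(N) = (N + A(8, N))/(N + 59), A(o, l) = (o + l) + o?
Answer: 16007606345/421718 ≈ 37958.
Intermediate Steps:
A(o, l) = l + 2*o (A(o, l) = (l + o) + o = l + 2*o)
G(N) = (16 + 2*N)/(4*(59 + N)) (G(N) = ((N + (N + 2*8))/(N + 59))/4 = ((N + (N + 16))/(59 + N))/4 = ((N + (16 + N))/(59 + N))/4 = ((16 + 2*N)/(59 + N))/4 = (16 + 2*N)/(4*(59 + N)))
(G(-38/91 - 91/(-38)) + 15898) + 22060 = ((8 + (-38/91 - 91/(-38)))/(2*(59 + (-38/91 - 91/(-38)))) + 15898) + 22060 = ((8 + (-38*1/91 - 91*(-1/38)))/(2*(59 + (-38*1/91 - 91*(-1/38)))) + 15898) + 22060 = ((8 + (-38/91 + 91/38))/(2*(59 + (-38/91 + 91/38))) + 15898) + 22060 = ((8 + 6837/3458)/(2*(59 + 6837/3458)) + 15898) + 22060 = ((½)*(34501/3458)/(210859/3458) + 15898) + 22060 = ((½)*(3458/210859)*(34501/3458) + 15898) + 22060 = (34501/421718 + 15898) + 22060 = 6704507265/421718 + 22060 = 16007606345/421718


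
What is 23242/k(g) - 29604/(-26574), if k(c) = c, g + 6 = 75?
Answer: 103279264/305601 ≈ 337.95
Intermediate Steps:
g = 69 (g = -6 + 75 = 69)
23242/k(g) - 29604/(-26574) = 23242/69 - 29604/(-26574) = 23242*(1/69) - 29604*(-1/26574) = 23242/69 + 4934/4429 = 103279264/305601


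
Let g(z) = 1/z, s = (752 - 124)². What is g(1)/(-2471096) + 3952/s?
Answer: 610336063/60910045304 ≈ 0.010020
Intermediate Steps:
s = 394384 (s = 628² = 394384)
g(1)/(-2471096) + 3952/s = 1/(1*(-2471096)) + 3952/394384 = 1*(-1/2471096) + 3952*(1/394384) = -1/2471096 + 247/24649 = 610336063/60910045304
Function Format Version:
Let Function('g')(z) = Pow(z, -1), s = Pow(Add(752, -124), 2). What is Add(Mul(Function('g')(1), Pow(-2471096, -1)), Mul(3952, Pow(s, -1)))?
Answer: Rational(610336063, 60910045304) ≈ 0.010020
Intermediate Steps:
s = 394384 (s = Pow(628, 2) = 394384)
Add(Mul(Function('g')(1), Pow(-2471096, -1)), Mul(3952, Pow(s, -1))) = Add(Mul(Pow(1, -1), Pow(-2471096, -1)), Mul(3952, Pow(394384, -1))) = Add(Mul(1, Rational(-1, 2471096)), Mul(3952, Rational(1, 394384))) = Add(Rational(-1, 2471096), Rational(247, 24649)) = Rational(610336063, 60910045304)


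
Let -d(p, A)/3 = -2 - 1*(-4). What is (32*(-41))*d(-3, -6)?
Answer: 7872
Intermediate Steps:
d(p, A) = -6 (d(p, A) = -3*(-2 - 1*(-4)) = -3*(-2 + 4) = -3*2 = -6)
(32*(-41))*d(-3, -6) = (32*(-41))*(-6) = -1312*(-6) = 7872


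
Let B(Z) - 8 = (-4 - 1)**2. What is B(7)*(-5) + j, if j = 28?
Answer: -137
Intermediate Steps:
B(Z) = 33 (B(Z) = 8 + (-4 - 1)**2 = 8 + (-5)**2 = 8 + 25 = 33)
B(7)*(-5) + j = 33*(-5) + 28 = -165 + 28 = -137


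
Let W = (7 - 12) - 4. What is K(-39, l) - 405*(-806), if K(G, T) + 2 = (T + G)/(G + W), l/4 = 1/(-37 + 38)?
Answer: 15668579/48 ≈ 3.2643e+5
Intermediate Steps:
l = 4 (l = 4/(-37 + 38) = 4/1 = 4*1 = 4)
W = -9 (W = -5 - 4 = -9)
K(G, T) = -2 + (G + T)/(-9 + G) (K(G, T) = -2 + (T + G)/(G - 9) = -2 + (G + T)/(-9 + G))
K(-39, l) - 405*(-806) = (18 + 4 - 1*(-39))/(-9 - 39) - 405*(-806) = (18 + 4 + 39)/(-48) + 326430 = -1/48*61 + 326430 = -61/48 + 326430 = 15668579/48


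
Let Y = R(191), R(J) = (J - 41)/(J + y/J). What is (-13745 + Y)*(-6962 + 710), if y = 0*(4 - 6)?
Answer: 16412406540/191 ≈ 8.5929e+7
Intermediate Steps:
y = 0 (y = 0*(-2) = 0)
R(J) = (-41 + J)/J (R(J) = (J - 41)/(J + 0/J) = (-41 + J)/(J + 0) = (-41 + J)/J)
Y = 150/191 (Y = (-41 + 191)/191 = (1/191)*150 = 150/191 ≈ 0.78534)
(-13745 + Y)*(-6962 + 710) = (-13745 + 150/191)*(-6962 + 710) = -2625145/191*(-6252) = 16412406540/191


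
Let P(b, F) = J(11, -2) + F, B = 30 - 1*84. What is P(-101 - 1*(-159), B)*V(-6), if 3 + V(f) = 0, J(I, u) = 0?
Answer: 162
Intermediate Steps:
B = -54 (B = 30 - 84 = -54)
V(f) = -3 (V(f) = -3 + 0 = -3)
P(b, F) = F (P(b, F) = 0 + F = F)
P(-101 - 1*(-159), B)*V(-6) = -54*(-3) = 162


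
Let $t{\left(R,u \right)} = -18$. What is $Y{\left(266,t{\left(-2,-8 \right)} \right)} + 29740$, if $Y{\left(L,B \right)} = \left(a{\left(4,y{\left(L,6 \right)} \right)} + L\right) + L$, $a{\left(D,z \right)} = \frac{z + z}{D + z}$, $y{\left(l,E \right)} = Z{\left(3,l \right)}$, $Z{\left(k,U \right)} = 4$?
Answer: $30273$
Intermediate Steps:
$y{\left(l,E \right)} = 4$
$a{\left(D,z \right)} = \frac{2 z}{D + z}$
$Y{\left(L,B \right)} = 1 + 2 L$ ($Y{\left(L,B \right)} = \left(2 \cdot 4 \frac{1}{4 + 4} + L\right) + L = \left(2 \cdot 4 \cdot \frac{1}{8} + L\right) + L = \left(1 + L\right) + L = 1 + 2 L$)
$Y{\left(266,t{\left(-2,-8 \right)} \right)} + 29740 = \left(1 + 2 \cdot 266\right) + 29740 = \left(1 + 532\right) + 29740 = 533 + 29740 = 30273$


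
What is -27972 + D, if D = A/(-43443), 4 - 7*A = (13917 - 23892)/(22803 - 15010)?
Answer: -66289698590543/2369859093 ≈ -27972.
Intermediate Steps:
A = 41147/54551 (A = 4/7 - (13917 - 23892)/(7*(22803 - 15010)) = 4/7 - (-1425)/7793 = 4/7 - ⅐*(-9975/7793) = 4/7 + 1425/7793 = 41147/54551 ≈ 0.75428)
D = -41147/2369859093 (D = (41147/54551)/(-43443) = (41147/54551)*(-1/43443) = -41147/2369859093 ≈ -1.7363e-5)
-27972 + D = -27972 - 41147/2369859093 = -66289698590543/2369859093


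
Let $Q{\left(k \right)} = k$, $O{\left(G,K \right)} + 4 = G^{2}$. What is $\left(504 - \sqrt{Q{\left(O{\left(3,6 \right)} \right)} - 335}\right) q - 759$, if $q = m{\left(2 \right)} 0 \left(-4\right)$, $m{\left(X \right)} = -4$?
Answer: $-759$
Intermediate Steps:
$O{\left(G,K \right)} = -4 + G^{2}$
$q = 0$ ($q = \left(-4\right) 0 \left(-4\right) = 0 \left(-4\right) = 0$)
$\left(504 - \sqrt{Q{\left(O{\left(3,6 \right)} \right)} - 335}\right) q - 759 = \left(504 - \sqrt{\left(-4 + 3^{2}\right) - 335}\right) 0 - 759 = \left(504 - \sqrt{\left(-4 + 9\right) - 335}\right) 0 - 759 = \left(504 - \sqrt{5 - 335}\right) 0 - 759 = \left(504 - \sqrt{-330}\right) 0 - 759 = \left(504 - i \sqrt{330}\right) 0 - 759 = 0 - 759 = -759$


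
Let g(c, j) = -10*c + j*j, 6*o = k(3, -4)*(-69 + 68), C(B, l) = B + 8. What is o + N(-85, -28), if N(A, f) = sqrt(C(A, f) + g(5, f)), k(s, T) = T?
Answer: 2/3 + 3*sqrt(73) ≈ 26.299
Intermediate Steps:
C(B, l) = 8 + B
o = 2/3 (o = (-4*(-69 + 68))/6 = (-4*(-1))/6 = (1/6)*4 = 2/3 ≈ 0.66667)
g(c, j) = j**2 - 10*c (g(c, j) = -10*c + j**2 = j**2 - 10*c)
N(A, f) = sqrt(-42 + A + f**2) (N(A, f) = sqrt((8 + A) + (f**2 - 10*5)) = sqrt((8 + A) + (f**2 - 50)) = sqrt((8 + A) + (-50 + f**2)) = sqrt(-42 + A + f**2))
o + N(-85, -28) = 2/3 + sqrt(-42 - 85 + (-28)**2) = 2/3 + sqrt(-42 - 85 + 784) = 2/3 + sqrt(657) = 2/3 + 3*sqrt(73)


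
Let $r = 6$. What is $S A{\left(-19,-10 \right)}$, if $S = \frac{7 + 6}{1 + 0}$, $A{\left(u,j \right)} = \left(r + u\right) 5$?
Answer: $-845$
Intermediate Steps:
$A{\left(u,j \right)} = 30 + 5 u$ ($A{\left(u,j \right)} = \left(6 + u\right) 5 = 30 + 5 u$)
$S = 13$ ($S = \frac{13}{1} = 13 \cdot 1 = 13$)
$S A{\left(-19,-10 \right)} = 13 \left(30 + 5 \left(-19\right)\right) = 13 \left(30 - 95\right) = 13 \left(-65\right) = -845$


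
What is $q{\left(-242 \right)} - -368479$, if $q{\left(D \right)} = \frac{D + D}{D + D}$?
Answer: $368480$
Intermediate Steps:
$q{\left(D \right)} = 1$ ($q{\left(D \right)} = \frac{2 D}{2 D} = 2 D \frac{1}{2 D} = 1$)
$q{\left(-242 \right)} - -368479 = 1 - -368479 = 1 + 368479 = 368480$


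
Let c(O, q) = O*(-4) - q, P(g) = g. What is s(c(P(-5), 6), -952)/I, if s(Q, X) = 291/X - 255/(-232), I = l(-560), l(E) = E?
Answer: -10953/7730240 ≈ -0.0014169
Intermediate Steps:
c(O, q) = -q - 4*O (c(O, q) = -4*O - q = -q - 4*O)
I = -560
s(Q, X) = 255/232 + 291/X (s(Q, X) = 291/X - 255*(-1/232) = 291/X + 255/232 = 255/232 + 291/X)
s(c(P(-5), 6), -952)/I = (255/232 + 291/(-952))/(-560) = (255/232 + 291*(-1/952))*(-1/560) = (255/232 - 291/952)*(-1/560) = (10953/13804)*(-1/560) = -10953/7730240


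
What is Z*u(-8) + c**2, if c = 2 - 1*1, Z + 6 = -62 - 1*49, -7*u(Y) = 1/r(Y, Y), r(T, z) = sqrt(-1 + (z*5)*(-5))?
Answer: 1 + 117*sqrt(199)/1393 ≈ 2.1848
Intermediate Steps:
r(T, z) = sqrt(-1 - 25*z) (r(T, z) = sqrt(-1 + (5*z)*(-5)) = sqrt(-1 - 25*z))
u(Y) = -1/(7*sqrt(-1 - 25*Y))
Z = -117 (Z = -6 + (-62 - 1*49) = -6 + (-62 - 49) = -6 - 111 = -117)
c = 1 (c = 2 - 1 = 1)
Z*u(-8) + c**2 = -(-117)/(7*sqrt(-1 - 25*(-8))) + 1**2 = -(-117)/(7*sqrt(-1 + 200)) + 1 = -(-117)/(7*sqrt(199)) + 1 = -(-117)*sqrt(199)/199/7 + 1 = -(-117)*sqrt(199)/1393 + 1 = 117*sqrt(199)/1393 + 1 = 1 + 117*sqrt(199)/1393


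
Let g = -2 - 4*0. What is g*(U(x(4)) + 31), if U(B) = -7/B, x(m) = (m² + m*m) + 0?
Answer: -985/16 ≈ -61.563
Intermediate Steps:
x(m) = 2*m² (x(m) = (m² + m²) + 0 = 2*m² + 0 = 2*m²)
g = -2 (g = -2 + 0 = -2)
g*(U(x(4)) + 31) = -2*(-7/(2*4²) + 31) = -2*(-7/(2*16) + 31) = -2*(-7/32 + 31) = -2*985/32 = -985/16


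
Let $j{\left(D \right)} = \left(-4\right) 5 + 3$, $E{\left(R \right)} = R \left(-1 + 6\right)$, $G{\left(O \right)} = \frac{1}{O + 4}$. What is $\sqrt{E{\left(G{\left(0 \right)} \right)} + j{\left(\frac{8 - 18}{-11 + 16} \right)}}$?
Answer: $\frac{3 i \sqrt{7}}{2} \approx 3.9686 i$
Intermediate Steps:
$G{\left(O \right)} = \frac{1}{4 + O}$
$E{\left(R \right)} = 5 R$ ($E{\left(R \right)} = R 5 = 5 R$)
$j{\left(D \right)} = -17$ ($j{\left(D \right)} = -20 + 3 = -17$)
$\sqrt{E{\left(G{\left(0 \right)} \right)} + j{\left(\frac{8 - 18}{-11 + 16} \right)}} = \sqrt{\frac{5}{4 + 0} - 17} = \sqrt{\frac{5}{4} - 17} = \sqrt{- \frac{63}{4}} = \frac{3 i \sqrt{7}}{2}$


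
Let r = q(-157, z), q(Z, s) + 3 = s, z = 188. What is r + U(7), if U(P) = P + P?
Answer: 199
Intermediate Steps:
q(Z, s) = -3 + s
r = 185 (r = -3 + 188 = 185)
U(P) = 2*P
r + U(7) = 185 + 2*7 = 185 + 14 = 199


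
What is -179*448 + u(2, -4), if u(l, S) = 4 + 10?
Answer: -80178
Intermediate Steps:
u(l, S) = 14
-179*448 + u(2, -4) = -179*448 + 14 = -80192 + 14 = -80178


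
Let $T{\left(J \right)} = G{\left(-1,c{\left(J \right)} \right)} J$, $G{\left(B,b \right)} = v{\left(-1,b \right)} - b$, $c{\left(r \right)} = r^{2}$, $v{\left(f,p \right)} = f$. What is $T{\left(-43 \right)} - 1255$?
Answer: $78295$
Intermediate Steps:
$G{\left(B,b \right)} = -1 - b$
$T{\left(J \right)} = J \left(-1 - J^{2}\right)$ ($T{\left(J \right)} = \left(-1 - J^{2}\right) J = J \left(-1 - J^{2}\right)$)
$T{\left(-43 \right)} - 1255 = \left(\left(-1\right) \left(-43\right) - \left(-43\right)^{3}\right) - 1255 = \left(43 - -79507\right) - 1255 = \left(43 + 79507\right) - 1255 = 79550 - 1255 = 78295$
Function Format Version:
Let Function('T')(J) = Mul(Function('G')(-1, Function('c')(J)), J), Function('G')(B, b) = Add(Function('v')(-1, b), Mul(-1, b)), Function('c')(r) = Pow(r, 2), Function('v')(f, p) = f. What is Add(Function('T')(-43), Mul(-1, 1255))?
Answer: 78295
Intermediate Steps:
Function('G')(B, b) = Add(-1, Mul(-1, b))
Function('T')(J) = Mul(J, Add(-1, Mul(-1, Pow(J, 2)))) (Function('T')(J) = Mul(Add(-1, Mul(-1, Pow(J, 2))), J) = Mul(J, Add(-1, Mul(-1, Pow(J, 2)))))
Add(Function('T')(-43), Mul(-1, 1255)) = Add(Add(Mul(-1, -43), Mul(-1, Pow(-43, 3))), Mul(-1, 1255)) = Add(Add(43, Mul(-1, -79507)), -1255) = Add(Add(43, 79507), -1255) = Add(79550, -1255) = 78295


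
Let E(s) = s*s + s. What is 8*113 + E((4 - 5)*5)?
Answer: 924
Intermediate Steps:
E(s) = s + s**2 (E(s) = s**2 + s = s + s**2)
8*113 + E((4 - 5)*5) = 8*113 + ((4 - 5)*5)*(1 + (4 - 5)*5) = 904 + (-1*5)*(1 - 1*5) = 904 - 5*(1 - 5) = 904 - 5*(-4) = 904 + 20 = 924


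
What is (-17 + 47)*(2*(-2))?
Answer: -120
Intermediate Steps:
(-17 + 47)*(2*(-2)) = 30*(-4) = -120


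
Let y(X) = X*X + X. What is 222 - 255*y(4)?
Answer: -4878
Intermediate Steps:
y(X) = X + X**2 (y(X) = X**2 + X = X + X**2)
222 - 255*y(4) = 222 - 1020*(1 + 4) = 222 - 1020*5 = 222 - 255*20 = 222 - 5100 = -4878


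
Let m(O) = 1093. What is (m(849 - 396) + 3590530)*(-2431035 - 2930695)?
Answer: -19257312787790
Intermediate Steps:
(m(849 - 396) + 3590530)*(-2431035 - 2930695) = (1093 + 3590530)*(-2431035 - 2930695) = 3591623*(-5361730) = -19257312787790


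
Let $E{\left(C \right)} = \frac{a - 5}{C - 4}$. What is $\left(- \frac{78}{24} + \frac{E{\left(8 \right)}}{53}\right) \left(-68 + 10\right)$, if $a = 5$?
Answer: $\frac{377}{2} \approx 188.5$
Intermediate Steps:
$E{\left(C \right)} = 0$ ($E{\left(C \right)} = \frac{5 - 5}{C - 4} = \frac{0}{-4 + C} = 0$)
$\left(- \frac{78}{24} + \frac{E{\left(8 \right)}}{53}\right) \left(-68 + 10\right) = \left(- \frac{78}{24} + \frac{0}{53}\right) \left(-68 + 10\right) = \left(\left(-78\right) \frac{1}{24} + 0 \cdot \frac{1}{53}\right) \left(-58\right) = \left(- \frac{13}{4} + 0\right) \left(-58\right) = \left(- \frac{13}{4}\right) \left(-58\right) = \frac{377}{2}$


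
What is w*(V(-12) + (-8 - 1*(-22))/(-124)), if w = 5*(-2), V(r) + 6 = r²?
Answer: -42745/31 ≈ -1378.9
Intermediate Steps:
V(r) = -6 + r²
w = -10
w*(V(-12) + (-8 - 1*(-22))/(-124)) = -10*((-6 + (-12)²) + (-8 - 1*(-22))/(-124)) = -10*((-6 + 144) + (-8 + 22)*(-1/124)) = -10*(138 + 14*(-1/124)) = -10*(138 - 7/62) = -10*8549/62 = -42745/31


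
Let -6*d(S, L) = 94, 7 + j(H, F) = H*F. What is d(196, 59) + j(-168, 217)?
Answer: -109436/3 ≈ -36479.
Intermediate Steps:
j(H, F) = -7 + F*H (j(H, F) = -7 + H*F = -7 + F*H)
d(S, L) = -47/3 (d(S, L) = -⅙*94 = -47/3)
d(196, 59) + j(-168, 217) = -47/3 + (-7 + 217*(-168)) = -47/3 + (-7 - 36456) = -47/3 - 36463 = -109436/3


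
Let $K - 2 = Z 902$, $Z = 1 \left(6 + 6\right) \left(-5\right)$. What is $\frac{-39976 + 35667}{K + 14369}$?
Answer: $\frac{4309}{39749} \approx 0.10841$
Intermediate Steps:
$Z = -60$ ($Z = 1 \cdot 12 \left(-5\right) = 1 \left(-60\right) = -60$)
$K = -54118$ ($K = 2 - 54120 = -54118$)
$\frac{-39976 + 35667}{K + 14369} = \frac{-39976 + 35667}{-54118 + 14369} = - \frac{4309}{-39749} = \left(-4309\right) \left(- \frac{1}{39749}\right) = \frac{4309}{39749}$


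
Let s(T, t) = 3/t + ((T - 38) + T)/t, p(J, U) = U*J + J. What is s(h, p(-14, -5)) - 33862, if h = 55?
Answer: -1896197/56 ≈ -33861.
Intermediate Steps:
p(J, U) = J + J*U (p(J, U) = J*U + J = J + J*U)
s(T, t) = 3/t + (-38 + 2*T)/t (s(T, t) = 3/t + ((-38 + T) + T)/t = 3/t + (-38 + 2*T)/t)
s(h, p(-14, -5)) - 33862 = (-35 + 2*55)/((-14*(1 - 5))) - 33862 = (-35 + 110)/((-14*(-4))) - 33862 = 75/56 - 33862 = -1896197/56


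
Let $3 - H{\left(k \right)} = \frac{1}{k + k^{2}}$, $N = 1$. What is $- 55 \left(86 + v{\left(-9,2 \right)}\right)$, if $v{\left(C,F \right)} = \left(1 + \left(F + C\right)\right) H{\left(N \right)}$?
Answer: $-3905$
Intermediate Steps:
$H{\left(k \right)} = 3 - \frac{1}{k + k^{2}}$
$v{\left(C,F \right)} = \frac{5}{2} + \frac{5 C}{2} + \frac{5 F}{2}$ ($v{\left(C,F \right)} = \left(1 + \left(F + C\right)\right) \frac{-1 + 3 \cdot 1 + 3 \cdot 1^{2}}{1 \left(1 + 1\right)} = \left(1 + \left(C + F\right)\right) 1 \cdot \frac{1}{2} \left(-1 + 3 + 3 \cdot 1\right) = \left(1 + C + F\right) 1 \cdot \frac{1}{2} \left(-1 + 3 + 3\right) = \left(1 + C + F\right) 1 \cdot \frac{1}{2} \cdot 5 = \left(1 + C + F\right) \frac{5}{2} = \frac{5}{2} + \frac{5 C}{2} + \frac{5 F}{2}$)
$- 55 \left(86 + v{\left(-9,2 \right)}\right) = - 55 \left(86 + \left(\frac{5}{2} + \frac{5}{2} \left(-9\right) + \frac{5}{2} \cdot 2\right)\right) = - 55 \left(86 + \left(\frac{5}{2} - \frac{45}{2} + 5\right)\right) = - 55 \left(86 - 15\right) = \left(-55\right) 71 = -3905$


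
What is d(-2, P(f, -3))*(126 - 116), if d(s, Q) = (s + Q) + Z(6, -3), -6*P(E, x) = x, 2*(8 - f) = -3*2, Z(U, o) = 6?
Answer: 45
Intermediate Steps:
f = 11 (f = 8 - (-3)*2/2 = 8 - ½*(-6) = 8 + 3 = 11)
P(E, x) = -x/6
d(s, Q) = 6 + Q + s (d(s, Q) = (s + Q) + 6 = (Q + s) + 6 = 6 + Q + s)
d(-2, P(f, -3))*(126 - 116) = (6 - ⅙*(-3) - 2)*(126 - 116) = (6 + ½ - 2)*10 = (9/2)*10 = 45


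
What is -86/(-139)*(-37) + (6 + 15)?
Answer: -263/139 ≈ -1.8921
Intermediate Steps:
-86/(-139)*(-37) + (6 + 15) = -86*(-1/139)*(-37) + 21 = (86/139)*(-37) + 21 = -3182/139 + 21 = -263/139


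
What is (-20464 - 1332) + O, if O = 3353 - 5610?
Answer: -24053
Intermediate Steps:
O = -2257
(-20464 - 1332) + O = (-20464 - 1332) - 2257 = -21796 - 2257 = -24053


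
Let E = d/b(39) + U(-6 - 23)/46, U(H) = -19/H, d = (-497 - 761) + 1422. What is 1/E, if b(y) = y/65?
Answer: 4002/1093937 ≈ 0.0036583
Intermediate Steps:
d = 164 (d = -1258 + 1422 = 164)
b(y) = y/65 (b(y) = y*(1/65) = y/65)
E = 1093937/4002 (E = 164/(((1/65)*39)) - 19/(-6 - 23)/46 = 164/(3/5) - 19/(-29)*(1/46) = 164*(5/3) - 19*(-1/29)*(1/46) = 820/3 + (19/29)*(1/46) = 820/3 + 19/1334 = 1093937/4002 ≈ 273.35)
1/E = 1/(1093937/4002) = 4002/1093937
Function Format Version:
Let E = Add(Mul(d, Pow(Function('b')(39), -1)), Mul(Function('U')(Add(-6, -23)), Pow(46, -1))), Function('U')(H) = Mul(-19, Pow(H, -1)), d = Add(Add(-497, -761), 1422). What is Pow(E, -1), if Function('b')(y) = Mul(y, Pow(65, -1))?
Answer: Rational(4002, 1093937) ≈ 0.0036583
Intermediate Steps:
d = 164 (d = Add(-1258, 1422) = 164)
Function('b')(y) = Mul(Rational(1, 65), y) (Function('b')(y) = Mul(y, Rational(1, 65)) = Mul(Rational(1, 65), y))
E = Rational(1093937, 4002) (E = Add(Mul(164, Pow(Mul(Rational(1, 65), 39), -1)), Mul(Mul(-19, Pow(Add(-6, -23), -1)), Pow(46, -1))) = Add(Mul(164, Pow(Rational(3, 5), -1)), Mul(Mul(-19, Pow(-29, -1)), Rational(1, 46))) = Add(Mul(164, Rational(5, 3)), Mul(Mul(-19, Rational(-1, 29)), Rational(1, 46))) = Add(Rational(820, 3), Mul(Rational(19, 29), Rational(1, 46))) = Add(Rational(820, 3), Rational(19, 1334)) = Rational(1093937, 4002) ≈ 273.35)
Pow(E, -1) = Pow(Rational(1093937, 4002), -1) = Rational(4002, 1093937)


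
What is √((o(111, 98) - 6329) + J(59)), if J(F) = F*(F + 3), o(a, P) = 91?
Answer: 2*I*√645 ≈ 50.794*I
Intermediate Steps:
J(F) = F*(3 + F)
√((o(111, 98) - 6329) + J(59)) = √((91 - 6329) + 59*(3 + 59)) = √(-6238 + 59*62) = √(-6238 + 3658) = √(-2580) = 2*I*√645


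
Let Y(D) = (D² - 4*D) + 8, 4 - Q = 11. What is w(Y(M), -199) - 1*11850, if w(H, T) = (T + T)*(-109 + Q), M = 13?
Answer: 34318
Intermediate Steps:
Q = -7 (Q = 4 - 1*11 = 4 - 11 = -7)
Y(D) = 8 + D² - 4*D
w(H, T) = -232*T (w(H, T) = (T + T)*(-109 - 7) = (2*T)*(-116) = -232*T)
w(Y(M), -199) - 1*11850 = -232*(-199) - 1*11850 = 46168 - 11850 = 34318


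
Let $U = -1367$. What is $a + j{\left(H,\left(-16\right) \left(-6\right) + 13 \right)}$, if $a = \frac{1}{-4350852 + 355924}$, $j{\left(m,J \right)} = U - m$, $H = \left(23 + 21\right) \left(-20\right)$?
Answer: $- \frac{1945529937}{3994928} \approx -487.0$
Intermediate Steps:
$H = -880$ ($H = 44 \left(-20\right) = -880$)
$j{\left(m,J \right)} = -1367 - m$
$a = - \frac{1}{3994928}$ ($a = \frac{1}{-3994928} = - \frac{1}{3994928} \approx -2.5032 \cdot 10^{-7}$)
$a + j{\left(H,\left(-16\right) \left(-6\right) + 13 \right)} = - \frac{1}{3994928} - 487 = - \frac{1945529937}{3994928}$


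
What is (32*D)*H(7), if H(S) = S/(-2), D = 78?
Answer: -8736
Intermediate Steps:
H(S) = -S/2 (H(S) = S*(-1/2) = -S/2)
(32*D)*H(7) = (32*78)*(-1/2*7) = 2496*(-7/2) = -8736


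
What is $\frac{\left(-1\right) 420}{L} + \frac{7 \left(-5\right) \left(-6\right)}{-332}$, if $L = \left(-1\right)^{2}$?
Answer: $- \frac{69825}{166} \approx -420.63$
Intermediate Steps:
$L = 1$
$\frac{\left(-1\right) 420}{L} + \frac{7 \left(-5\right) \left(-6\right)}{-332} = \frac{\left(-1\right) 420}{1} + \frac{7 \left(-5\right) \left(-6\right)}{-332} = \left(-420\right) 1 + \left(-35\right) \left(-6\right) \left(- \frac{1}{332}\right) = -420 + 210 \left(- \frac{1}{332}\right) = -420 - \frac{105}{166} = - \frac{69825}{166}$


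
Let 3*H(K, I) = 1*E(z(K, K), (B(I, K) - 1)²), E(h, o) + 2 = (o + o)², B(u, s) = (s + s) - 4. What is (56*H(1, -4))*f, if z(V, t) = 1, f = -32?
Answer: -577024/3 ≈ -1.9234e+5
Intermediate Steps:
B(u, s) = -4 + 2*s (B(u, s) = 2*s - 4 = -4 + 2*s)
E(h, o) = -2 + 4*o² (E(h, o) = -2 + (o + o)² = -2 + (2*o)² = -2 + 4*o²)
H(K, I) = -⅔ + 4*(-5 + 2*K)⁴/3 (H(K, I) = (1*(-2 + 4*(((-4 + 2*K) - 1)²)²))/3 = (1*(-2 + 4*((-5 + 2*K)²)²))/3 = (1*(-2 + 4*(-5 + 2*K)⁴))/3 = (-2 + 4*(-5 + 2*K)⁴)/3 = -⅔ + 4*(-5 + 2*K)⁴/3)
(56*H(1, -4))*f = (56*(-⅔ + 4*(-5 + 2*1)⁴/3))*(-32) = (56*(-⅔ + 4*(-5 + 2)⁴/3))*(-32) = (56*(-⅔ + (4/3)*(-3)⁴))*(-32) = (56*(-⅔ + (4/3)*81))*(-32) = (56*(-⅔ + 108))*(-32) = (56*(322/3))*(-32) = (18032/3)*(-32) = -577024/3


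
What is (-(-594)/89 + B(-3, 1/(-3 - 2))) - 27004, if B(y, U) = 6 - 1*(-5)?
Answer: -2401783/89 ≈ -26986.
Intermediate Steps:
B(y, U) = 11 (B(y, U) = 6 + 5 = 11)
(-(-594)/89 + B(-3, 1/(-3 - 2))) - 27004 = (-(-594)/89 + 11) - 27004 = (-22*(-27/89) + 11) - 27004 = (594/89 + 11) - 27004 = 1573/89 - 27004 = -2401783/89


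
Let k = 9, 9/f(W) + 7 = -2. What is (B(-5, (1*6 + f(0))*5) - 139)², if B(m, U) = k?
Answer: 16900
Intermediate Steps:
f(W) = -1 (f(W) = 9/(-7 - 2) = 9/(-9) = 9*(-⅑) = -1)
B(m, U) = 9
(B(-5, (1*6 + f(0))*5) - 139)² = (9 - 139)² = (-130)² = 16900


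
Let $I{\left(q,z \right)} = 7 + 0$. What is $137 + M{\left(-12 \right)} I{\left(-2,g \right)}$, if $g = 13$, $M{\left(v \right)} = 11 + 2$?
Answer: $228$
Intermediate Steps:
$M{\left(v \right)} = 13$
$I{\left(q,z \right)} = 7$
$137 + M{\left(-12 \right)} I{\left(-2,g \right)} = 137 + 13 \cdot 7 = 137 + 91 = 228$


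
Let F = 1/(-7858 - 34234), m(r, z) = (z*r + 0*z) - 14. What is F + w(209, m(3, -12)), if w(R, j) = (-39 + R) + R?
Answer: 15952867/42092 ≈ 379.00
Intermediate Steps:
m(r, z) = -14 + r*z (m(r, z) = (r*z + 0) - 14 = r*z - 14 = -14 + r*z)
F = -1/42092 (F = 1/(-42092) = -1/42092 ≈ -2.3757e-5)
w(R, j) = -39 + 2*R
F + w(209, m(3, -12)) = -1/42092 + (-39 + 2*209) = -1/42092 + (-39 + 418) = -1/42092 + 379 = 15952867/42092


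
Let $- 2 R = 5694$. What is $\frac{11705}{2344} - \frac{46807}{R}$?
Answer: $\frac{143039743}{6673368} \approx 21.434$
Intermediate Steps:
$R = -2847$ ($R = \left(- \frac{1}{2}\right) 5694 = -2847$)
$\frac{11705}{2344} - \frac{46807}{R} = \frac{11705}{2344} - \frac{46807}{-2847} = 11705 \cdot \frac{1}{2344} - - \frac{46807}{2847} = \frac{11705}{2344} + \frac{46807}{2847} = \frac{143039743}{6673368}$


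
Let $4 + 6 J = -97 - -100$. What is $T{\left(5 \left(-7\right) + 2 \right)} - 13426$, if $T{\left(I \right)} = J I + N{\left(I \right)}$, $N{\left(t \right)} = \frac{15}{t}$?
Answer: $- \frac{295261}{22} \approx -13421.0$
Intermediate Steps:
$J = - \frac{1}{6}$ ($J = - \frac{2}{3} + \frac{-97 - -100}{6} = - \frac{2}{3} + \frac{-97 + 100}{6} = - \frac{2}{3} + \frac{1}{6} \cdot 3 = - \frac{2}{3} + \frac{1}{2} = - \frac{1}{6} \approx -0.16667$)
$T{\left(I \right)} = \frac{15}{I} - \frac{I}{6}$ ($T{\left(I \right)} = - \frac{I}{6} + \frac{15}{I} = \frac{15}{I} - \frac{I}{6}$)
$T{\left(5 \left(-7\right) + 2 \right)} - 13426 = \left(\frac{15}{5 \left(-7\right) + 2} - \frac{5 \left(-7\right) + 2}{6}\right) - 13426 = \left(\frac{15}{-35 + 2} - \frac{-35 + 2}{6}\right) - 13426 = \left(\frac{15}{-33} - - \frac{11}{2}\right) - 13426 = \left(15 \left(- \frac{1}{33}\right) + \frac{11}{2}\right) - 13426 = \left(- \frac{5}{11} + \frac{11}{2}\right) - 13426 = \frac{111}{22} - 13426 = - \frac{295261}{22}$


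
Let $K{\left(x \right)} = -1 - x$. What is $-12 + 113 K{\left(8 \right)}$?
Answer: $-1029$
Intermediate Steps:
$-12 + 113 K{\left(8 \right)} = -12 + 113 \left(-1 - 8\right) = -12 + 113 \left(-9\right) = -12 - 1017 = -1029$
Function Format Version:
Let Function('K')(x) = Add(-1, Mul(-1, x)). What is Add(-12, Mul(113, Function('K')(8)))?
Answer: -1029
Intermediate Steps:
Add(-12, Mul(113, Function('K')(8))) = Add(-12, Mul(113, Add(-1, Mul(-1, 8)))) = Add(-12, Mul(113, Add(-1, -8))) = Add(-12, Mul(113, -9)) = Add(-12, -1017) = -1029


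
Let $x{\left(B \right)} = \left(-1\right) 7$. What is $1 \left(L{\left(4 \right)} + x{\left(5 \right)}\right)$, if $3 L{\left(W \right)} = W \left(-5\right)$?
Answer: $- \frac{41}{3} \approx -13.667$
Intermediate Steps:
$x{\left(B \right)} = -7$
$L{\left(W \right)} = - \frac{5 W}{3}$ ($L{\left(W \right)} = \frac{W \left(-5\right)}{3} = \frac{\left(-5\right) W}{3} = - \frac{5 W}{3}$)
$1 \left(L{\left(4 \right)} + x{\left(5 \right)}\right) = 1 \left(\left(- \frac{5}{3}\right) 4 - 7\right) = 1 \left(- \frac{20}{3} - 7\right) = 1 \left(- \frac{41}{3}\right) = - \frac{41}{3}$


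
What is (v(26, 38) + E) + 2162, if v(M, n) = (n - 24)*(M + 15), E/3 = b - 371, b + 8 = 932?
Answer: 4395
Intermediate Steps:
b = 924 (b = -8 + 932 = 924)
E = 1659 (E = 3*(924 - 371) = 3*553 = 1659)
v(M, n) = (-24 + n)*(15 + M)
(v(26, 38) + E) + 2162 = ((-360 - 24*26 + 15*38 + 26*38) + 1659) + 2162 = ((-360 - 624 + 570 + 988) + 1659) + 2162 = (574 + 1659) + 2162 = 2233 + 2162 = 4395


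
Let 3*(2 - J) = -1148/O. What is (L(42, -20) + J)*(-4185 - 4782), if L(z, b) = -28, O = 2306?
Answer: 267097040/1153 ≈ 2.3165e+5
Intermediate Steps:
J = 7492/3459 (J = 2 - (-1148)/(3*2306) = 2 - ⅓*(-574/1153) = 2 + 574/3459 = 7492/3459 ≈ 2.1659)
(L(42, -20) + J)*(-4185 - 4782) = (-28 + 7492/3459)*(-4185 - 4782) = -89360/3459*(-8967) = 267097040/1153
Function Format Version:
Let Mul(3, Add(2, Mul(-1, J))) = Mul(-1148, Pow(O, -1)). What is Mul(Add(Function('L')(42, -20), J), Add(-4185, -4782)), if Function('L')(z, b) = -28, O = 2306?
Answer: Rational(267097040, 1153) ≈ 2.3165e+5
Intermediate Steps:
J = Rational(7492, 3459) (J = Add(2, Mul(Rational(-1, 3), Mul(-1148, Pow(2306, -1)))) = Add(2, Mul(Rational(-1, 3), Mul(-1148, Rational(1, 2306)))) = Add(2, Mul(Rational(-1, 3), Rational(-574, 1153))) = Add(2, Rational(574, 3459)) = Rational(7492, 3459) ≈ 2.1659)
Mul(Add(Function('L')(42, -20), J), Add(-4185, -4782)) = Mul(Add(-28, Rational(7492, 3459)), Add(-4185, -4782)) = Mul(Rational(-89360, 3459), -8967) = Rational(267097040, 1153)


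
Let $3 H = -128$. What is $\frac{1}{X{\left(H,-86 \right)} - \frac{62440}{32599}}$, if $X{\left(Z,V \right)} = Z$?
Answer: $- \frac{13971}{622856} \approx -0.022431$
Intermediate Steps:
$H = - \frac{128}{3}$ ($H = \frac{1}{3} \left(-128\right) = - \frac{128}{3} \approx -42.667$)
$\frac{1}{X{\left(H,-86 \right)} - \frac{62440}{32599}} = \frac{1}{- \frac{128}{3} - \frac{62440}{32599}} = \frac{1}{- \frac{128}{3} - \frac{8920}{4657}} = \frac{1}{- \frac{622856}{13971}} = - \frac{13971}{622856}$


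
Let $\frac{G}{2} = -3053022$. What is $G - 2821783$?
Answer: $-8927827$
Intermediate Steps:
$G = -6106044$ ($G = 2 \left(-3053022\right) = -6106044$)
$G - 2821783 = -6106044 - 2821783 = -8927827$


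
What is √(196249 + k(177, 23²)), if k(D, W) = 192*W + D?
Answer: √297994 ≈ 545.89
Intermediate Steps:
k(D, W) = D + 192*W
√(196249 + k(177, 23²)) = √(196249 + (177 + 192*23²)) = √(196249 + (177 + 192*529)) = √(196249 + (177 + 101568)) = √(196249 + 101745) = √297994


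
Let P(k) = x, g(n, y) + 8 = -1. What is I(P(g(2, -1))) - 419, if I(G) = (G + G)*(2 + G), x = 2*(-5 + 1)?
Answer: -323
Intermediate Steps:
g(n, y) = -9 (g(n, y) = -8 - 1 = -9)
x = -8 (x = 2*(-4) = -8)
P(k) = -8
I(G) = 2*G*(2 + G) (I(G) = (2*G)*(2 + G) = 2*G*(2 + G))
I(P(g(2, -1))) - 419 = 2*(-8)*(2 - 8) - 419 = 2*(-8)*(-6) - 419 = 96 - 419 = -323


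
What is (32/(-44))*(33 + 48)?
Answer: -648/11 ≈ -58.909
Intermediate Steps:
(32/(-44))*(33 + 48) = (32*(-1/44))*81 = -8/11*81 = -648/11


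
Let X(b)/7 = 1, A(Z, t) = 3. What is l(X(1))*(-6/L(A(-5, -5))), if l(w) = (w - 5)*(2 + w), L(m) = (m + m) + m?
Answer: -12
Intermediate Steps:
X(b) = 7 (X(b) = 7*1 = 7)
L(m) = 3*m (L(m) = 2*m + m = 3*m)
l(w) = (-5 + w)*(2 + w)
l(X(1))*(-6/L(A(-5, -5))) = (-10 + 7² - 3*7)*(-6/(3*3)) = (-10 + 49 - 21)*(-6/9) = 18*(-6*⅑) = 18*(-⅔) = -12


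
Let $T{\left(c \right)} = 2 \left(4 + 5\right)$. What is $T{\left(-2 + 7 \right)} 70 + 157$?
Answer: $1417$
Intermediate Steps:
$T{\left(c \right)} = 18$ ($T{\left(c \right)} = 2 \cdot 9 = 18$)
$T{\left(-2 + 7 \right)} 70 + 157 = 18 \cdot 70 + 157 = 1260 + 157 = 1417$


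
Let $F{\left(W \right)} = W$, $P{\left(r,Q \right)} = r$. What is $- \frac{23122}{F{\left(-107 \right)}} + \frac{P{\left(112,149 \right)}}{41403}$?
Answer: $\frac{957332150}{4430121} \approx 216.1$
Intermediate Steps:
$- \frac{23122}{F{\left(-107 \right)}} + \frac{P{\left(112,149 \right)}}{41403} = - \frac{23122}{-107} + \frac{112}{41403} = \left(-23122\right) \left(- \frac{1}{107}\right) + 112 \cdot \frac{1}{41403} = \frac{23122}{107} + \frac{112}{41403} = \frac{957332150}{4430121}$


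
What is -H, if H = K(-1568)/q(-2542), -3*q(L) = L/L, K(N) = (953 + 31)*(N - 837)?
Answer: -7099560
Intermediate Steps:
K(N) = -823608 + 984*N (K(N) = 984*(-837 + N) = -823608 + 984*N)
q(L) = -1/3 (q(L) = -L/(3*L) = -1/3*1 = -1/3)
H = 7099560 (H = (-823608 + 984*(-1568))/(-1/3) = (-823608 - 1542912)*(-3) = -2366520*(-3) = 7099560)
-H = -1*7099560 = -7099560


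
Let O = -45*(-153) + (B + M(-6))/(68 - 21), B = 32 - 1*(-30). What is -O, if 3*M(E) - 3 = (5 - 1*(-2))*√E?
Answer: -323658/47 - 7*I*√6/141 ≈ -6886.3 - 0.12161*I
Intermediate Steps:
M(E) = 1 + 7*√E/3 (M(E) = 1 + ((5 - 1*(-2))*√E)/3 = 1 + ((5 + 2)*√E)/3 = 1 + (7*√E)/3 = 1 + 7*√E/3)
B = 62 (B = 32 + 30 = 62)
O = 323658/47 + 7*I*√6/141 (O = -45*(-153) + (62 + (1 + 7*√(-6)/3))/(68 - 21) = 6885 + (62 + (1 + 7*(I*√6)/3))/47 = 6885 + (62 + (1 + 7*I*√6/3))*(1/47) = 6885 + (63 + 7*I*√6/3)*(1/47) = 6885 + (63/47 + 7*I*√6/141) = 323658/47 + 7*I*√6/141 ≈ 6886.3 + 0.12161*I)
-O = -(323658/47 + 7*I*√6/141) = -323658/47 - 7*I*√6/141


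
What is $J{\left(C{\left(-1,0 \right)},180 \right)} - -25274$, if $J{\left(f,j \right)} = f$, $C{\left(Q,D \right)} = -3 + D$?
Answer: $25271$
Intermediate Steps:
$J{\left(C{\left(-1,0 \right)},180 \right)} - -25274 = \left(-3 + 0\right) - -25274 = -3 + 25274 = 25271$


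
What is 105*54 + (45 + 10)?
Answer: 5725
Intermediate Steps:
105*54 + (45 + 10) = 5670 + 55 = 5725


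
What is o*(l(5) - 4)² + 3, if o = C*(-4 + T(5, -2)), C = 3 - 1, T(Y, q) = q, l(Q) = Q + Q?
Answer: -429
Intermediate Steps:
l(Q) = 2*Q
C = 2
o = -12 (o = 2*(-4 - 2) = 2*(-6) = -12)
o*(l(5) - 4)² + 3 = -12*(2*5 - 4)² + 3 = -12*(10 - 4)² + 3 = -12*6² + 3 = -12*36 + 3 = -432 + 3 = -429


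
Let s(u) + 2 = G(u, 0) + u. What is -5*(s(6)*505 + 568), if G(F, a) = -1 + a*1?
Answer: -10415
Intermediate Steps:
G(F, a) = -1 + a
s(u) = -3 + u (s(u) = -2 + ((-1 + 0) + u) = -2 + (-1 + u) = -3 + u)
-5*(s(6)*505 + 568) = -5*((-3 + 6)*505 + 568) = -5*(3*505 + 568) = -5*(1515 + 568) = -5*2083 = -10415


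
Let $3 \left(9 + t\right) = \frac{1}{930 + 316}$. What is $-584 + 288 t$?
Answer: $- \frac{1978600}{623} \approx -3175.9$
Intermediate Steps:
$t = - \frac{33641}{3738}$ ($t = -9 + \frac{1}{3 \left(930 + 316\right)} = -9 + \frac{1}{3 \cdot 1246} = -9 + \frac{1}{3} \cdot \frac{1}{1246} = -9 + \frac{1}{3738} = - \frac{33641}{3738} \approx -8.9997$)
$-584 + 288 t = -584 + 288 \left(- \frac{33641}{3738}\right) = -584 - \frac{1614768}{623} = - \frac{1978600}{623}$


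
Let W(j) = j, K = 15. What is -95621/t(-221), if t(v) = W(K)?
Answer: -95621/15 ≈ -6374.7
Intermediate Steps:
t(v) = 15
-95621/t(-221) = -95621/15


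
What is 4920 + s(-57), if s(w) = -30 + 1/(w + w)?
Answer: 557459/114 ≈ 4890.0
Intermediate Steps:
s(w) = -30 + 1/(2*w)
4920 + s(-57) = 4920 + (-30 + (½)/(-57)) = 4920 + (-30 + (½)*(-1/57)) = 4920 + (-30 - 1/114) = 4920 - 3421/114 = 557459/114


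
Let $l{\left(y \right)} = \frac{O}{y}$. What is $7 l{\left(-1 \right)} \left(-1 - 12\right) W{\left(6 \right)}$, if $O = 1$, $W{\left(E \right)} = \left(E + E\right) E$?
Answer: $6552$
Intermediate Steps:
$W{\left(E \right)} = 2 E^{2}$ ($W{\left(E \right)} = 2 E E = 2 E^{2}$)
$l{\left(y \right)} = \frac{1}{y}$ ($l{\left(y \right)} = 1 \frac{1}{y} = \frac{1}{y}$)
$7 l{\left(-1 \right)} \left(-1 - 12\right) W{\left(6 \right)} = 7 \frac{-1 - 12}{-1} \cdot 2 \cdot 6^{2} = 7 - (-1 - 12) 2 \cdot 36 = 7 \left(-1\right) \left(-13\right) 72 = 7 \cdot 13 \cdot 72 = 7 \cdot 936 = 6552$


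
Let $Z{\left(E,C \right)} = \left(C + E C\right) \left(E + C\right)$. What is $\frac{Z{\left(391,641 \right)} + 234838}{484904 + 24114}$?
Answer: $\frac{129773771}{254509} \approx 509.9$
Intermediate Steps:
$Z{\left(E,C \right)} = \left(C + E\right) \left(C + C E\right)$ ($Z{\left(E,C \right)} = \left(C + C E\right) \left(C + E\right) = \left(C + E\right) \left(C + C E\right)$)
$\frac{Z{\left(391,641 \right)} + 234838}{484904 + 24114} = \frac{641 \left(641 + 391 + 391^{2} + 641 \cdot 391\right) + 234838}{484904 + 24114} = \frac{641 \left(641 + 391 + 152881 + 250631\right) + 234838}{509018} = \left(641 \cdot 404544 + 234838\right) \frac{1}{509018} = \left(259312704 + 234838\right) \frac{1}{509018} = 259547542 \cdot \frac{1}{509018} = \frac{129773771}{254509}$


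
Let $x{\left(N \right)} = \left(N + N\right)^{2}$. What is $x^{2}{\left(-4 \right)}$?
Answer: $4096$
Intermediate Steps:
$x{\left(N \right)} = 4 N^{2}$ ($x{\left(N \right)} = \left(2 N\right)^{2} = 4 N^{2}$)
$x^{2}{\left(-4 \right)} = \left(4 \left(-4\right)^{2}\right)^{2} = \left(4 \cdot 16\right)^{2} = 64^{2} = 4096$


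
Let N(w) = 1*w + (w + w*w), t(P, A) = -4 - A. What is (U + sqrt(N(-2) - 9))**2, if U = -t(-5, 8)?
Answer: 135 + 72*I ≈ 135.0 + 72.0*I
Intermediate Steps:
U = 12 (U = -(-4 - 1*8) = -(-4 - 8) = -1*(-12) = 12)
N(w) = w**2 + 2*w (N(w) = w + (w + w**2) = w**2 + 2*w)
(U + sqrt(N(-2) - 9))**2 = (12 + sqrt(-2*(2 - 2) - 9))**2 = (12 + sqrt(-2*0 - 9))**2 = (12 + sqrt(0 - 9))**2 = (12 + sqrt(-9))**2 = (12 + 3*I)**2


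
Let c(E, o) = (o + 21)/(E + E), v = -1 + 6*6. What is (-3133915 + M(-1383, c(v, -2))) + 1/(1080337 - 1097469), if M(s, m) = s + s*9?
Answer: -53927167341/17132 ≈ -3.1477e+6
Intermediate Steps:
v = 35 (v = -1 + 36 = 35)
c(E, o) = (21 + o)/(2*E) (c(E, o) = (21 + o)/((2*E)) = (21 + o)*(1/(2*E)) = (21 + o)/(2*E))
M(s, m) = 10*s (M(s, m) = s + 9*s = 10*s)
(-3133915 + M(-1383, c(v, -2))) + 1/(1080337 - 1097469) = (-3133915 + 10*(-1383)) + 1/(1080337 - 1097469) = (-3133915 - 13830) + 1/(-17132) = -3147745 - 1/17132 = -53927167341/17132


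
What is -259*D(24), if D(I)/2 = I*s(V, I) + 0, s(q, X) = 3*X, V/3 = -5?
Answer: -895104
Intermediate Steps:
V = -15 (V = 3*(-5) = -15)
D(I) = 6*I**2 (D(I) = 2*(I*(3*I) + 0) = 2*(3*I**2 + 0) = 2*(3*I**2) = 6*I**2)
-259*D(24) = -1554*24**2 = -1554*576 = -259*3456 = -895104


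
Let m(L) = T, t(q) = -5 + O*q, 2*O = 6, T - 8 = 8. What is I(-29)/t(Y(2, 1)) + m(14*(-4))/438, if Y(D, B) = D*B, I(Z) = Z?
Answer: -6343/219 ≈ -28.963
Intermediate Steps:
T = 16 (T = 8 + 8 = 16)
Y(D, B) = B*D
O = 3 (O = (1/2)*6 = 3)
t(q) = -5 + 3*q
m(L) = 16
I(-29)/t(Y(2, 1)) + m(14*(-4))/438 = -29/(-5 + 3*(1*2)) + 16/438 = -29/(-5 + 3*2) + 16*(1/438) = -29/(-5 + 6) + 8/219 = -29/1 + 8/219 = -29*1 + 8/219 = -29 + 8/219 = -6343/219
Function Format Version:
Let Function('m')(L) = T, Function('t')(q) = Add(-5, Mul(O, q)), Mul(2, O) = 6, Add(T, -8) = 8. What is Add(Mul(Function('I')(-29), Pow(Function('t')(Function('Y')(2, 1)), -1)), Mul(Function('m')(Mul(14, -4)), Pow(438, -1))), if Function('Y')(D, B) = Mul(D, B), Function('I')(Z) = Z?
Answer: Rational(-6343, 219) ≈ -28.963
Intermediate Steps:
T = 16 (T = Add(8, 8) = 16)
Function('Y')(D, B) = Mul(B, D)
O = 3 (O = Mul(Rational(1, 2), 6) = 3)
Function('t')(q) = Add(-5, Mul(3, q))
Function('m')(L) = 16
Add(Mul(Function('I')(-29), Pow(Function('t')(Function('Y')(2, 1)), -1)), Mul(Function('m')(Mul(14, -4)), Pow(438, -1))) = Add(Mul(-29, Pow(Add(-5, Mul(3, Mul(1, 2))), -1)), Mul(16, Pow(438, -1))) = Add(Mul(-29, Pow(Add(-5, Mul(3, 2)), -1)), Mul(16, Rational(1, 438))) = Add(Mul(-29, Pow(Add(-5, 6), -1)), Rational(8, 219)) = Add(Mul(-29, Pow(1, -1)), Rational(8, 219)) = Add(Mul(-29, 1), Rational(8, 219)) = Add(-29, Rational(8, 219)) = Rational(-6343, 219)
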